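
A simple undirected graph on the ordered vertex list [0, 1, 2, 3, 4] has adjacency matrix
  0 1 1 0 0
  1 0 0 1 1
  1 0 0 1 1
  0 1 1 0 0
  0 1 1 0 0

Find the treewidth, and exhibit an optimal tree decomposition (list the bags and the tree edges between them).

Each bag holds 3 vertices, so the decomposition has width 2, which upper-bounds the treewidth. For the lower bound, G contains the cycle 1–3–2–0–1, so G is not a forest; only forests have treewidth ≤ 1, hence tw(G) ≥ 2. Therefore the treewidth is 2.

Treewidth 2.
One such decomposition:
Bags: B1 = {1, 2, 3}  B2 = {0, 1, 2}  B3 = {1, 2, 4}
Tree: B1–B2, B2–B3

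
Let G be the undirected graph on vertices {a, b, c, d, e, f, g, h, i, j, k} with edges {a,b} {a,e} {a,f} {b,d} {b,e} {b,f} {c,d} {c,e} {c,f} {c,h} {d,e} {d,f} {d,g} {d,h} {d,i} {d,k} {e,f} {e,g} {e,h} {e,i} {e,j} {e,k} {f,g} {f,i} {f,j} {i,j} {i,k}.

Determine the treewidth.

A width-3 tree decomposition is:
Bags: B1 = {d, e, f, i}  B2 = {d, e, f, g}  B3 = {b, d, e, f}  B4 = {d, e, i, k}  B5 = {c, d, e, f}  B6 = {e, f, i, j}  B7 = {a, b, e, f}  B8 = {c, d, e, h}
Tree: B1–B2, B1–B3, B1–B4, B2–B5, B1–B6, B3–B7, B5–B8
Each bag holds 4 vertices, so the decomposition has width 3, which upper-bounds the treewidth. Conversely, {c, d, e, h} is a clique of size 4, and the vertices of any clique must share a bag in every tree decomposition; so some bag has ≥ 4 vertices and tw(G) ≥ 3. Combining the bounds, tw(G) = 3.

3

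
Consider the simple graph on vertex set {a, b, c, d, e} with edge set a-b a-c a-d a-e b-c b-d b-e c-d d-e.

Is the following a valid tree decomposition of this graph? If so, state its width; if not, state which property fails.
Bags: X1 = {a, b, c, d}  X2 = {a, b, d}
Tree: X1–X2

No — vertex e appears in no bag.

A tree decomposition must satisfy three properties: every vertex lies in some bag; for every edge, both endpoints lie together in some bag; and for every vertex, the bags containing it form a connected subtree. Here vertex e appears in no bag, so the decomposition is invalid.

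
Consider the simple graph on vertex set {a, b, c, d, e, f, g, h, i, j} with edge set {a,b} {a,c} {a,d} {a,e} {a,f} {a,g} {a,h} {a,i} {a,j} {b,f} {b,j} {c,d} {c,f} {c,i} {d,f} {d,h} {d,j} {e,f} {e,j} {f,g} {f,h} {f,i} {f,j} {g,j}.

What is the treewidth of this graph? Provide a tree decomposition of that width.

Treewidth 3.
One optimal decomposition is:
Bags: B1 = {a, c, d, f}  B2 = {a, d, f, h}  B3 = {a, d, f, j}  B4 = {a, e, f, j}  B5 = {a, f, g, j}  B6 = {a, c, f, i}  B7 = {a, b, f, j}
Tree: B1–B2, B1–B3, B3–B4, B3–B5, B1–B6, B4–B7

Every bag has size at most 4, so the width is 4 − 1 = 3 and tw(G) ≤ 3. For the lower bound, the 4 vertices {a, d, f, j} are pairwise adjacent, and any tree decomposition puts a clique entirely inside one bag — forcing width ≥ 3. The upper and lower bounds meet at 3, so that is the treewidth.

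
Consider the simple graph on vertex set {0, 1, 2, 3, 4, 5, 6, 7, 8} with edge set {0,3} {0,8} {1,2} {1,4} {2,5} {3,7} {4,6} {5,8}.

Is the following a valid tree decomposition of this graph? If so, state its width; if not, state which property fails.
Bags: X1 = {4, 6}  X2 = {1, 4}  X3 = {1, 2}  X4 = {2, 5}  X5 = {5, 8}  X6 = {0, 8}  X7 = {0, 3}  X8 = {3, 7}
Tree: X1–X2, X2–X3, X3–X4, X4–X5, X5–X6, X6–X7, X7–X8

Yes; width 1.

Every vertex of G appears in some bag (union = {0, 1, 2, 3, 4, 5, 6, 7, 8}); every edge is covered by a bag; and for each vertex v the set of bags containing v is connected in the bag tree. The decomposition is therefore valid. The largest bag has 2 vertices, so the width is 1.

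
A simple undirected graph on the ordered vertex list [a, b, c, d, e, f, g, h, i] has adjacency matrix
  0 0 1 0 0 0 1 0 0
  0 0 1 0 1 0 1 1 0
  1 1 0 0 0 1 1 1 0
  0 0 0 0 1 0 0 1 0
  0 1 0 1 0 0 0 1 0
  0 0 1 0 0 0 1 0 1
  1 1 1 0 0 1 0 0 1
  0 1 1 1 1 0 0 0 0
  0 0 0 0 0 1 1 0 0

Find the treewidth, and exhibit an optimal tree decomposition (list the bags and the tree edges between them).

Treewidth 2.
Bags: B1 = {c, f, g}  B2 = {b, c, g}  B3 = {a, c, g}  B4 = {f, g, i}  B5 = {b, c, h}  B6 = {b, e, h}  B7 = {d, e, h}
Tree: B1–B2, B1–B3, B1–B4, B2–B5, B5–B6, B6–B7

The largest bag has 3 vertices, giving width 2; this decomposition certifies tw(G) ≤ 2. For the lower bound, the 3 vertices {d, e, h} are pairwise adjacent, and any tree decomposition puts a clique entirely inside one bag — forcing width ≥ 2. Hence tw(G) = 2 exactly.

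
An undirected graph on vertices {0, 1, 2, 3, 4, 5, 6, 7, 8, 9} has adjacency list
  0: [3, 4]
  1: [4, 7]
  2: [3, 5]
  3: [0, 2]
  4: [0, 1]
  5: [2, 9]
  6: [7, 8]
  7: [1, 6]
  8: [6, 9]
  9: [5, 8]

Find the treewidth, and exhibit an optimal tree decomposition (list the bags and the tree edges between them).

Each bag holds 3 vertices, so the decomposition has width 2, which upper-bounds the treewidth. The edges 0–3–2–5–9–8–6–7–1–4–0 form a cycle, so G is not a tree and its treewidth is at least 2. Hence tw(G) = 2 exactly.

Treewidth 2.
One such decomposition:
Bags: B1 = {0, 2, 3}  B2 = {0, 2, 5}  B3 = {0, 5, 9}  B4 = {0, 8, 9}  B5 = {0, 6, 8}  B6 = {0, 6, 7}  B7 = {0, 1, 7}  B8 = {0, 1, 4}
Tree: B1–B2, B2–B3, B3–B4, B4–B5, B5–B6, B6–B7, B7–B8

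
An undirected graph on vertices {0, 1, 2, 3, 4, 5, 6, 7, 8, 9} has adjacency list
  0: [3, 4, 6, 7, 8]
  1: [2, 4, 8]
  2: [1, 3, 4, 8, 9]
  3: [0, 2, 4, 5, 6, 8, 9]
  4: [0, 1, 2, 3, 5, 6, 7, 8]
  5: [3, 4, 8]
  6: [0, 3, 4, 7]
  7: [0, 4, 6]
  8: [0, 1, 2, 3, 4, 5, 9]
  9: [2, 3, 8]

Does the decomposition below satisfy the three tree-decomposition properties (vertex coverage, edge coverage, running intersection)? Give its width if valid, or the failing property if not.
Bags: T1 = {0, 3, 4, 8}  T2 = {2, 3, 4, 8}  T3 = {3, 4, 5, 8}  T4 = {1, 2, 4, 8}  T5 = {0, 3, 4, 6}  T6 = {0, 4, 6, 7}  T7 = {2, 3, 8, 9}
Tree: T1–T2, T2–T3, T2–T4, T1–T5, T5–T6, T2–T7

Every vertex of G appears in some bag (union = {0, 1, 2, 3, 4, 5, 6, 7, 8, 9}); every edge is covered by a bag; and for each vertex v the set of bags containing v is connected in the bag tree. The decomposition is therefore valid. The largest bag has 4 vertices, so the width is 3.

Yes; width 3.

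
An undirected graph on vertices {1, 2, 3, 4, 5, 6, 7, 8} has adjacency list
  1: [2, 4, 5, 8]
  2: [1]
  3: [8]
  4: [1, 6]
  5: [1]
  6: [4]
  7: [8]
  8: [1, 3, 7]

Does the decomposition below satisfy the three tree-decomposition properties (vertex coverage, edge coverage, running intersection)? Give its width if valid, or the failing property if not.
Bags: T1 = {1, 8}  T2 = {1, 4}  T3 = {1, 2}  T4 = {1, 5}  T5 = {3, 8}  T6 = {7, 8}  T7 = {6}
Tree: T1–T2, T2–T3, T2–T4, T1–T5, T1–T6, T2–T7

No — edge (4,6) lies in no bag.

A tree decomposition must satisfy three properties: every vertex lies in some bag; for every edge, both endpoints lie together in some bag; and for every vertex, the bags containing it form a connected subtree. Here edge (4,6) lies in no bag, so the decomposition is invalid.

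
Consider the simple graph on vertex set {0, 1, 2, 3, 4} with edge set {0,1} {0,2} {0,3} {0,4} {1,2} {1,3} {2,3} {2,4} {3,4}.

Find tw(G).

A width-3 tree decomposition is:
Bags: B1 = {0, 2, 3, 4}  B2 = {0, 1, 2, 3}
Tree: B1–B2
Every bag has size at most 4, so the width is 4 − 1 = 3 and tw(G) ≤ 3. Conversely, {0, 1, 2, 3} is a clique of size 4, and the vertices of any clique must share a bag in every tree decomposition; so some bag has ≥ 4 vertices and tw(G) ≥ 3. Combining the bounds, tw(G) = 3.

3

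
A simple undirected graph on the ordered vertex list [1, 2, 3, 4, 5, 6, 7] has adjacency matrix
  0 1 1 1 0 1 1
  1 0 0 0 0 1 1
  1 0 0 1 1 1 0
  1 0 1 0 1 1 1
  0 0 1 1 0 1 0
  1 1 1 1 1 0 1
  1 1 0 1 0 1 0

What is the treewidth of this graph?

A width-3 tree decomposition is:
Bags: B1 = {3, 4, 5, 6}  B2 = {1, 3, 4, 6}  B3 = {1, 4, 6, 7}  B4 = {1, 2, 6, 7}
Tree: B1–B2, B2–B3, B3–B4
The largest bag has 4 vertices, giving width 3; this decomposition certifies tw(G) ≤ 3. For the lower bound, the 4 vertices {1, 2, 6, 7} are pairwise adjacent, and any tree decomposition puts a clique entirely inside one bag — forcing width ≥ 3. Hence tw(G) = 3 exactly.

3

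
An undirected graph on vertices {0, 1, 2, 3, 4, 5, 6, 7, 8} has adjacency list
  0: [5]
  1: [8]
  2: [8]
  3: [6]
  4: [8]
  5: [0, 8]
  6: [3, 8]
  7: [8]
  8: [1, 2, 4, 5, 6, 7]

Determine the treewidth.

A width-1 tree decomposition is:
Bags: B1 = {5, 8}  B2 = {0, 5}  B3 = {6, 8}  B4 = {7, 8}  B5 = {1, 8}  B6 = {4, 8}  B7 = {2, 8}  B8 = {3, 6}
Tree: B1–B2, B1–B3, B3–B4, B1–B5, B4–B6, B1–B7, B3–B8
The largest bag has 2 vertices, giving width 1; this decomposition certifies tw(G) ≤ 1. Any graph with an edge has treewidth ≥ 1, and G has the edge 8–5. Therefore the treewidth is 1.

1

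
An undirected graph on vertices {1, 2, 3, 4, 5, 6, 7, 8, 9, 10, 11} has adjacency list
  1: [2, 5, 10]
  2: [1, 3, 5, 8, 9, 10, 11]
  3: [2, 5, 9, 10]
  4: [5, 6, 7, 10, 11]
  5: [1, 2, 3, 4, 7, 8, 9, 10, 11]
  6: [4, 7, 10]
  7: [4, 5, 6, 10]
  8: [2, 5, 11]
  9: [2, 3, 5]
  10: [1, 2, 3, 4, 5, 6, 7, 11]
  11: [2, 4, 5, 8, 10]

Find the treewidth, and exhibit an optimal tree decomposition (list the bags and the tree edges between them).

Treewidth 3.
One optimal decomposition is:
Bags: B1 = {2, 5, 10, 11}  B2 = {4, 5, 10, 11}  B3 = {4, 5, 7, 10}  B4 = {4, 6, 7, 10}  B5 = {2, 3, 5, 10}  B6 = {2, 5, 8, 11}  B7 = {1, 2, 5, 10}  B8 = {2, 3, 5, 9}
Tree: B1–B2, B2–B3, B3–B4, B1–B5, B1–B6, B1–B7, B5–B8

Each bag holds 4 vertices, so the decomposition has width 3, which upper-bounds the treewidth. For the lower bound, the 4 vertices {2, 5, 8, 11} are pairwise adjacent, and any tree decomposition puts a clique entirely inside one bag — forcing width ≥ 3. The upper and lower bounds meet at 3, so that is the treewidth.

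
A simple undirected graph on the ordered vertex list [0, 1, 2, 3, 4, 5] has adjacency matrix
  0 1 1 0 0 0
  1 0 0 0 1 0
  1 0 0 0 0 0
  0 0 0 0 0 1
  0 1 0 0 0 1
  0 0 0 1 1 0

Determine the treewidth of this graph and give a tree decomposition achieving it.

The largest bag has 2 vertices, giving width 1; this decomposition certifies tw(G) ≤ 1. Any graph with an edge has treewidth ≥ 1, and G has the edge 2–0. The upper and lower bounds meet at 1, so that is the treewidth.

Treewidth 1.
One such decomposition:
Bags: B1 = {0, 2}  B2 = {0, 1}  B3 = {1, 4}  B4 = {4, 5}  B5 = {3, 5}
Tree: B1–B2, B2–B3, B3–B4, B4–B5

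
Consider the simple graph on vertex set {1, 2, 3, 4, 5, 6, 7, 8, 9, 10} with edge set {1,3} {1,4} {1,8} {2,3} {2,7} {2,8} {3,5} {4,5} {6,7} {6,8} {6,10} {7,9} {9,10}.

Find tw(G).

A width-2 tree decomposition is:
Bags: B1 = {3, 4, 5}  B2 = {1, 3, 4}  B3 = {1, 2, 3}  B4 = {1, 2, 8}  B5 = {2, 7, 8}  B6 = {6, 7, 8}  B7 = {6, 7, 9}  B8 = {6, 9, 10}
Tree: B1–B2, B2–B3, B3–B4, B4–B5, B5–B6, B6–B7, B7–B8
Every bag has size at most 3, so the width is 3 − 1 = 2 and tw(G) ≤ 2. Since 5–4–1–3–5 is a cycle in G, G is not acyclic. Forests are exactly the graphs of treewidth ≤ 1, so tw(G) ≥ 2. The upper and lower bounds meet at 2, so that is the treewidth.

2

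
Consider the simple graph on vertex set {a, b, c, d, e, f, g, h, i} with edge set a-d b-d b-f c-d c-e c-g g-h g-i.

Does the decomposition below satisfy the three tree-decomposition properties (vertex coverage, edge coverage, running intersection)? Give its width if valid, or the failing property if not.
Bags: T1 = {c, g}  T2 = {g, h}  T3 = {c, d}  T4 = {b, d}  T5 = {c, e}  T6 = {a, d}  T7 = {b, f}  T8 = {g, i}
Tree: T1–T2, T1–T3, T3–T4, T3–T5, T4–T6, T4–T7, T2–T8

Checking the three conditions: (i) the bags cover all of {a, b, c, d, e, f, g, h, i}; (ii) for each edge, some bag contains both endpoints; (iii) the bags containing any fixed vertex form a subtree. All hold, so the decomposition is valid with width 2 − 1 = 1.

Yes; width 1.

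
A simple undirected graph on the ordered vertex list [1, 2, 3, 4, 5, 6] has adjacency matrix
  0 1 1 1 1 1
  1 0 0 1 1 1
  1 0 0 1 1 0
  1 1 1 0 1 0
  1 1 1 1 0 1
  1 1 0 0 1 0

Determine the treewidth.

3

A width-3 tree decomposition is:
Bags: B1 = {1, 2, 4, 5}  B2 = {1, 2, 5, 6}  B3 = {1, 3, 4, 5}
Tree: B1–B2, B1–B3
Every bag has size at most 4, so the width is 4 − 1 = 3 and tw(G) ≤ 3. Conversely, {1, 2, 4, 5} is a clique of size 4, and the vertices of any clique must share a bag in every tree decomposition; so some bag has ≥ 4 vertices and tw(G) ≥ 3. Combining the bounds, tw(G) = 3.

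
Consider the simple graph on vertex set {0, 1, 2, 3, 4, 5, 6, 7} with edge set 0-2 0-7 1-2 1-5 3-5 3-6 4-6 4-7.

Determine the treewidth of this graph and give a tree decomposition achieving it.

Treewidth 2.
One such decomposition:
Bags: B1 = {3, 4, 6}  B2 = {3, 4, 7}  B3 = {0, 3, 7}  B4 = {0, 2, 3}  B5 = {1, 2, 3}  B6 = {1, 3, 5}
Tree: B1–B2, B2–B3, B3–B4, B4–B5, B5–B6

Each bag holds 3 vertices, so the decomposition has width 2, which upper-bounds the treewidth. For the lower bound, G contains the cycle 3–6–4–7–0–2–1–5–3, so G is not a forest; only forests have treewidth ≤ 1, hence tw(G) ≥ 2. Hence tw(G) = 2 exactly.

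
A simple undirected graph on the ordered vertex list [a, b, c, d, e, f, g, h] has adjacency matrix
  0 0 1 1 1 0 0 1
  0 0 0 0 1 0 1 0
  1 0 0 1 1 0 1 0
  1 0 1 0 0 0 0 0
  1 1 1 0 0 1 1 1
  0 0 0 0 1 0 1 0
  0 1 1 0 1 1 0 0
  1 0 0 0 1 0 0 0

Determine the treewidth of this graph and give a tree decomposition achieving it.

Treewidth 2.
Bags: B1 = {a, c, e}  B2 = {c, e, g}  B3 = {a, c, d}  B4 = {b, e, g}  B5 = {e, f, g}  B6 = {a, e, h}
Tree: B1–B2, B1–B3, B2–B4, B4–B5, B1–B6

Every bag has size at most 3, so the width is 3 − 1 = 2 and tw(G) ≤ 2. On the other hand G contains the 3-clique {a, c, d}. A clique must lie in a single bag of any decomposition, so no decomposition can have width below 2. Hence tw(G) = 2 exactly.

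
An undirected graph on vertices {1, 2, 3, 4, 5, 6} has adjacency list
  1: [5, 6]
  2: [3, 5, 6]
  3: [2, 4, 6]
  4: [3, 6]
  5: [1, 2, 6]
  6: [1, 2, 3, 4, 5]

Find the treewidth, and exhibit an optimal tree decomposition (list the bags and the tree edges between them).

The largest bag has 3 vertices, giving width 2; this decomposition certifies tw(G) ≤ 2. For the lower bound, the 3 vertices {1, 5, 6} are pairwise adjacent, and any tree decomposition puts a clique entirely inside one bag — forcing width ≥ 2. The upper and lower bounds meet at 2, so that is the treewidth.

Treewidth 2.
One such decomposition:
Bags: B1 = {2, 3, 6}  B2 = {3, 4, 6}  B3 = {2, 5, 6}  B4 = {1, 5, 6}
Tree: B1–B2, B1–B3, B3–B4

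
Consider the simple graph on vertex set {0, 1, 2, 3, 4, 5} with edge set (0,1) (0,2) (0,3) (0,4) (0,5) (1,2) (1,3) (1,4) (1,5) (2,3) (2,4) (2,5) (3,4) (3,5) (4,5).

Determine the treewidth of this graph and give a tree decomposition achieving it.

Treewidth 5.
One such decomposition:
Bags: B1 = {0, 1, 2, 3, 4, 5}
Tree: (single bag)

A single bag containing all 6 vertices is trivially a valid decomposition of width 5. For the lower bound, the 6 vertices {0, 1, 2, 3, 4, 5} are pairwise adjacent, and any tree decomposition puts a clique entirely inside one bag — forcing width ≥ 5. Combining the bounds, tw(G) = 5.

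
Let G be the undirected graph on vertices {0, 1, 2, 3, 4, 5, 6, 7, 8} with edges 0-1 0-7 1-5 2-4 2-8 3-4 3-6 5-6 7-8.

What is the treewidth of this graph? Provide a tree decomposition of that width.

Each bag holds 3 vertices, so the decomposition has width 2, which upper-bounds the treewidth. Since 1–0–7–8–2–4–3–6–5–1 is a cycle in G, G is not acyclic. Forests are exactly the graphs of treewidth ≤ 1, so tw(G) ≥ 2. Combining the bounds, tw(G) = 2.

Treewidth 2.
Bags: B1 = {0, 1, 7}  B2 = {1, 7, 8}  B3 = {1, 2, 8}  B4 = {1, 2, 4}  B5 = {1, 3, 4}  B6 = {1, 3, 6}  B7 = {1, 5, 6}
Tree: B1–B2, B2–B3, B3–B4, B4–B5, B5–B6, B6–B7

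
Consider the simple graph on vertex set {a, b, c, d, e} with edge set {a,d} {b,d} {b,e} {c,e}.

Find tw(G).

1

A width-1 tree decomposition is:
Bags: B1 = {c, e}  B2 = {b, e}  B3 = {b, d}  B4 = {a, d}
Tree: B1–B2, B2–B3, B3–B4
Every bag has size at most 2, so the width is 2 − 1 = 1 and tw(G) ≤ 1. G has an edge, so its treewidth is at least 1. Therefore the treewidth is 1.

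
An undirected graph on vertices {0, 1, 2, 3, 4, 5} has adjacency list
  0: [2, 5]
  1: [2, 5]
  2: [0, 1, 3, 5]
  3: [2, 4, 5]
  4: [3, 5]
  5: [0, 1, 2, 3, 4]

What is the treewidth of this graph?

A width-2 tree decomposition is:
Bags: B1 = {2, 3, 5}  B2 = {0, 2, 5}  B3 = {1, 2, 5}  B4 = {3, 4, 5}
Tree: B1–B2, B2–B3, B1–B4
The largest bag has 3 vertices, giving width 2; this decomposition certifies tw(G) ≤ 2. Conversely, {0, 2, 5} is a clique of size 3, and the vertices of any clique must share a bag in every tree decomposition; so some bag has ≥ 3 vertices and tw(G) ≥ 2. Hence tw(G) = 2 exactly.

2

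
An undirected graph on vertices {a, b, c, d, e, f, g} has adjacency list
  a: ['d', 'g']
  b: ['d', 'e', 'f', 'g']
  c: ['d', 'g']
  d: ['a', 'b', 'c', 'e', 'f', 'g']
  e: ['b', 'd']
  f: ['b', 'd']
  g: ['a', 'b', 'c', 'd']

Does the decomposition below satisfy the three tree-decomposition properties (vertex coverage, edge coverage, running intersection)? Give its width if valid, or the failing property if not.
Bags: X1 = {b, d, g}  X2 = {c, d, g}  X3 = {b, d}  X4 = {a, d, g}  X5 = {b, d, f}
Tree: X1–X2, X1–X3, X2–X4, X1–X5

No — vertex e appears in no bag.

A tree decomposition must satisfy three properties: every vertex lies in some bag; for every edge, both endpoints lie together in some bag; and for every vertex, the bags containing it form a connected subtree. Here vertex e appears in no bag, so the decomposition is invalid.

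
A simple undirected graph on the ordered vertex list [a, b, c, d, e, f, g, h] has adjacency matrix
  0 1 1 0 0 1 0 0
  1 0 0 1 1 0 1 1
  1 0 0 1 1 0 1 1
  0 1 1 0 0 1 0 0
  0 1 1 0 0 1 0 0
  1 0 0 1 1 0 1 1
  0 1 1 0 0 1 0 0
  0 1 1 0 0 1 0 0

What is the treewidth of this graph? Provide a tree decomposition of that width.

Treewidth 3.
One optimal decomposition is:
Bags: B1 = {a, b, c, f}  B2 = {b, c, d, f}  B3 = {b, c, f, g}  B4 = {b, c, f, h}  B5 = {b, c, e, f}
Tree: B1–B2, B2–B3, B3–B4, B4–B5

Each bag holds 4 vertices, so the decomposition has width 3, which upper-bounds the treewidth. For the lower bound: the 4 vertex sets {a,c}, {d,f}, {b}, {g} are disjoint, each induces a connected subgraph, and every pair is joined by at least one edge of G. Contracting each set to a single vertex therefore yields K_{4} as a minor, and since treewidth is minor-monotone, tw(G) ≥ tw(K_{4}) = 3. Combining the bounds, tw(G) = 3.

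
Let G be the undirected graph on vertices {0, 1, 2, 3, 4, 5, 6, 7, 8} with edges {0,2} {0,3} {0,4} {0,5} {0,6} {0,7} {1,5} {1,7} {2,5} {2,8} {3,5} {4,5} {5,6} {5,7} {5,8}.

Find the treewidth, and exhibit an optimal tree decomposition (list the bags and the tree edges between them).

Treewidth 2.
One such decomposition:
Bags: B1 = {0, 2, 5}  B2 = {0, 5, 7}  B3 = {0, 4, 5}  B4 = {0, 3, 5}  B5 = {0, 5, 6}  B6 = {1, 5, 7}  B7 = {2, 5, 8}
Tree: B1–B2, B2–B3, B1–B4, B2–B5, B2–B6, B1–B7

The largest bag has 3 vertices, giving width 2; this decomposition certifies tw(G) ≤ 2. On the other hand G contains the 3-clique {0, 2, 5}. A clique must lie in a single bag of any decomposition, so no decomposition can have width below 2. Combining the bounds, tw(G) = 2.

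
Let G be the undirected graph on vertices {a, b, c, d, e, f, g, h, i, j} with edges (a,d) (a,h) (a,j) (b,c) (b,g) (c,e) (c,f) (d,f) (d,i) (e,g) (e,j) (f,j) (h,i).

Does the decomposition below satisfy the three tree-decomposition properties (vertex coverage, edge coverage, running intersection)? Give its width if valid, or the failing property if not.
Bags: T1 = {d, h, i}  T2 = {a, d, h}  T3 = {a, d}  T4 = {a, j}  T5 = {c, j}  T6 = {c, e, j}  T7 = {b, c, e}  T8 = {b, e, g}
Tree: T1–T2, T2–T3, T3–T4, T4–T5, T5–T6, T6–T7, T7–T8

A tree decomposition must satisfy three properties: every vertex lies in some bag; for every edge, both endpoints lie together in some bag; and for every vertex, the bags containing it form a connected subtree. Here vertex f appears in no bag, so the decomposition is invalid.

No — vertex f appears in no bag.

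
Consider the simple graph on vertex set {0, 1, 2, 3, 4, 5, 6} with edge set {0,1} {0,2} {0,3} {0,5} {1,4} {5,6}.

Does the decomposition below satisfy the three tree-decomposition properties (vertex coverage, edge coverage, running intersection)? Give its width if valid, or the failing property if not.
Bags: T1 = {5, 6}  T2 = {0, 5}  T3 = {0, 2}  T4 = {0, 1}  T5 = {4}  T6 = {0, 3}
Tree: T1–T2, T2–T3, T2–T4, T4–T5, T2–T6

A tree decomposition must satisfy three properties: every vertex lies in some bag; for every edge, both endpoints lie together in some bag; and for every vertex, the bags containing it form a connected subtree. Here edge (1,4) lies in no bag, so the decomposition is invalid.

No — edge (1,4) lies in no bag.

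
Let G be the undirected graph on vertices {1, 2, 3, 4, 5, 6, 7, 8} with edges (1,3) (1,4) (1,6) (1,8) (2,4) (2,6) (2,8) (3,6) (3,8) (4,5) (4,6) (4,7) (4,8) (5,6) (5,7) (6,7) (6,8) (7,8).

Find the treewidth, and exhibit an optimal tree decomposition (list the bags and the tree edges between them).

Treewidth 3.
Bags: B1 = {4, 6, 7, 8}  B2 = {2, 4, 6, 8}  B3 = {1, 4, 6, 8}  B4 = {1, 3, 6, 8}  B5 = {4, 5, 6, 7}
Tree: B1–B2, B2–B3, B3–B4, B1–B5

The largest bag has 4 vertices, giving width 3; this decomposition certifies tw(G) ≤ 3. Conversely, {1, 3, 6, 8} is a clique of size 4, and the vertices of any clique must share a bag in every tree decomposition; so some bag has ≥ 4 vertices and tw(G) ≥ 3. Combining the bounds, tw(G) = 3.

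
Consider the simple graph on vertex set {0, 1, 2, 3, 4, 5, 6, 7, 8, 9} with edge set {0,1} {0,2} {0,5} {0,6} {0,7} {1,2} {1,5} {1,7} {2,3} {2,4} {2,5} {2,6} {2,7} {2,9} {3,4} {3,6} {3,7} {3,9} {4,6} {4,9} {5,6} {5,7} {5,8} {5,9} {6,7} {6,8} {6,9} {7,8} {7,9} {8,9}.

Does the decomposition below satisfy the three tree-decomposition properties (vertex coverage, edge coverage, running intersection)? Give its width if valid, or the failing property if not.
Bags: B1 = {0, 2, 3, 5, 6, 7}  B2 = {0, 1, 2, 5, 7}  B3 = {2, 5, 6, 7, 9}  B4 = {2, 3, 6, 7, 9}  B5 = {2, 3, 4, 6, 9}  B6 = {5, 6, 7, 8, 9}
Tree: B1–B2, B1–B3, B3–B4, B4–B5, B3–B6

A tree decomposition must satisfy three properties: every vertex lies in some bag; for every edge, both endpoints lie together in some bag; and for every vertex, the bags containing it form a connected subtree. Here bags containing vertex 3 are not connected in the tree, so the decomposition is invalid.

No — bags containing vertex 3 are not connected in the tree.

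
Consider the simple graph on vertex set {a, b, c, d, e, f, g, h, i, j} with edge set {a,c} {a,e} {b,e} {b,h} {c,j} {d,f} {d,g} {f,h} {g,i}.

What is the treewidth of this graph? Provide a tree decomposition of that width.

Treewidth 1.
Bags: B1 = {g, i}  B2 = {d, g}  B3 = {d, f}  B4 = {f, h}  B5 = {b, h}  B6 = {b, e}  B7 = {a, e}  B8 = {a, c}  B9 = {c, j}
Tree: B1–B2, B2–B3, B3–B4, B4–B5, B5–B6, B6–B7, B7–B8, B8–B9

Each bag holds 2 vertices, so the decomposition has width 1, which upper-bounds the treewidth. G has an edge, so its treewidth is at least 1. The upper and lower bounds meet at 1, so that is the treewidth.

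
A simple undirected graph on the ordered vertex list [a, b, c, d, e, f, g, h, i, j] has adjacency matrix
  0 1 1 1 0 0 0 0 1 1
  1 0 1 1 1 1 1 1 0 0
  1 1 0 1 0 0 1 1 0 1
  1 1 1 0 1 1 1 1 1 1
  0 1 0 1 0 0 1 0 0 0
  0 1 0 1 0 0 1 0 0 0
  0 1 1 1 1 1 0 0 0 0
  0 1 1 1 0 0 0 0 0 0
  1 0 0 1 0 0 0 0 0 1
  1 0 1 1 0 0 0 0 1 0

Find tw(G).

3

A width-3 tree decomposition is:
Bags: B1 = {b, c, d, h}  B2 = {b, c, d, g}  B3 = {b, d, f, g}  B4 = {a, b, c, d}  B5 = {b, d, e, g}  B6 = {a, c, d, j}  B7 = {a, d, i, j}
Tree: B1–B2, B2–B3, B1–B4, B3–B5, B4–B6, B6–B7
The largest bag has 4 vertices, giving width 3; this decomposition certifies tw(G) ≤ 3. On the other hand G contains the 4-clique {a, c, d, j}. A clique must lie in a single bag of any decomposition, so no decomposition can have width below 3. Combining the bounds, tw(G) = 3.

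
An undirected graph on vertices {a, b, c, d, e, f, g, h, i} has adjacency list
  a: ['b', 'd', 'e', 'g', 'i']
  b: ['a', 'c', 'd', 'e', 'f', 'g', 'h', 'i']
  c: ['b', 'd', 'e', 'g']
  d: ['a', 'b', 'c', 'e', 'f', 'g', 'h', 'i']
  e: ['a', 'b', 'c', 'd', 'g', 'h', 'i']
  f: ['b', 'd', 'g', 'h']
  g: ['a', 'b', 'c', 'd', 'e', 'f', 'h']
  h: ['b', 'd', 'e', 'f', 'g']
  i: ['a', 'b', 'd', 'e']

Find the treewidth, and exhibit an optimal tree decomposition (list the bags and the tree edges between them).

Treewidth 4.
One such decomposition:
Bags: B1 = {a, b, d, e, g}  B2 = {b, d, e, g, h}  B3 = {b, c, d, e, g}  B4 = {b, d, f, g, h}  B5 = {a, b, d, e, i}
Tree: B1–B2, B2–B3, B2–B4, B1–B5

Every bag has size at most 5, so the width is 5 − 1 = 4 and tw(G) ≤ 4. On the other hand G contains the 5-clique {b, d, e, g, h}. A clique must lie in a single bag of any decomposition, so no decomposition can have width below 4. The upper and lower bounds meet at 4, so that is the treewidth.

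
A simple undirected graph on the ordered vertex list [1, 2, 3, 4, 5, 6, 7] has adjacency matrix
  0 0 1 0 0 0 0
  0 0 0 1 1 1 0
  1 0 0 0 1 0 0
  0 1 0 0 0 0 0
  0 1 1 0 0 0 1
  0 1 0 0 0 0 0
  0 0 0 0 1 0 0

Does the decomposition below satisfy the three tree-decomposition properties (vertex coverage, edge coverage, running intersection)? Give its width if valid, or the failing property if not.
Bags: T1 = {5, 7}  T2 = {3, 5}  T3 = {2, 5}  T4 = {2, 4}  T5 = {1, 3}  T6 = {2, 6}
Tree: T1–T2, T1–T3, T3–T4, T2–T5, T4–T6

Checking the three conditions: (i) the bags cover all of {1, 2, 3, 4, 5, 6, 7}; (ii) for each edge, some bag contains both endpoints; (iii) the bags containing any fixed vertex form a subtree. All hold, so the decomposition is valid with width 2 − 1 = 1.

Yes; width 1.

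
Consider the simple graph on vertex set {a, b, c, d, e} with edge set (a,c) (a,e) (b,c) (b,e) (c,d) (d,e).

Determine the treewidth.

2

A width-2 tree decomposition is:
Bags: B1 = {b, c, e}  B2 = {a, c, e}  B3 = {c, d, e}
Tree: B1–B2, B2–B3
Each bag holds 3 vertices, so the decomposition has width 2, which upper-bounds the treewidth. Since b–c–a–e–b is a cycle in G, G is not acyclic. Forests are exactly the graphs of treewidth ≤ 1, so tw(G) ≥ 2. Combining the bounds, tw(G) = 2.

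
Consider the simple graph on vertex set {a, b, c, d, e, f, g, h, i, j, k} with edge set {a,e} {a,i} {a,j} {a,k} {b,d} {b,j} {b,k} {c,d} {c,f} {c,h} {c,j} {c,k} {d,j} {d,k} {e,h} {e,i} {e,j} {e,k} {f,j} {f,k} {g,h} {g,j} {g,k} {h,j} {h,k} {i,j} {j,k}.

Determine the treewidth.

3

A width-3 tree decomposition is:
Bags: B1 = {c, h, j, k}  B2 = {c, d, j, k}  B3 = {e, h, j, k}  B4 = {g, h, j, k}  B5 = {b, d, j, k}  B6 = {a, e, j, k}  B7 = {a, e, i, j}  B8 = {c, f, j, k}
Tree: B1–B2, B1–B3, B1–B4, B2–B5, B3–B6, B6–B7, B2–B8
Every bag has size at most 4, so the width is 4 − 1 = 3 and tw(G) ≤ 3. Conversely, {c, d, j, k} is a clique of size 4, and the vertices of any clique must share a bag in every tree decomposition; so some bag has ≥ 4 vertices and tw(G) ≥ 3. Therefore the treewidth is 3.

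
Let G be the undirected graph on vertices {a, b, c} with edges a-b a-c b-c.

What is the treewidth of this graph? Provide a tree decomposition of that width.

With just one bag of size 3, the width is 3 − 1 = 2, so tw(G) ≤ 2. Conversely, {a, b, c} is a clique of size 3, and the vertices of any clique must share a bag in every tree decomposition; so some bag has ≥ 3 vertices and tw(G) ≥ 2. Therefore the treewidth is 2.

Treewidth 2.
One optimal decomposition is:
Bags: B1 = {a, b, c}
Tree: (single bag)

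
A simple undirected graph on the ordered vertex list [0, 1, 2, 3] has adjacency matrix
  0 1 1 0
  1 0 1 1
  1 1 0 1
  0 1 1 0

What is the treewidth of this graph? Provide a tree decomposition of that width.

Each bag holds 3 vertices, so the decomposition has width 2, which upper-bounds the treewidth. Conversely, {0, 1, 2} is a clique of size 3, and the vertices of any clique must share a bag in every tree decomposition; so some bag has ≥ 3 vertices and tw(G) ≥ 2. Hence tw(G) = 2 exactly.

Treewidth 2.
One optimal decomposition is:
Bags: B1 = {0, 1, 2}  B2 = {1, 2, 3}
Tree: B1–B2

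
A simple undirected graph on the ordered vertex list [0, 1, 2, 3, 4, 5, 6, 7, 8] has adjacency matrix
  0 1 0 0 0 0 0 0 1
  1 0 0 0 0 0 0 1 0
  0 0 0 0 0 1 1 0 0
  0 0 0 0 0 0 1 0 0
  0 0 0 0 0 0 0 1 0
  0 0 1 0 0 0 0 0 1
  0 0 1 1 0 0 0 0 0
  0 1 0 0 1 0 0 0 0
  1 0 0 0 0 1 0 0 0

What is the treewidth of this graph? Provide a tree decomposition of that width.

Treewidth 1.
One optimal decomposition is:
Bags: B1 = {4, 7}  B2 = {1, 7}  B3 = {0, 1}  B4 = {0, 8}  B5 = {5, 8}  B6 = {2, 5}  B7 = {2, 6}  B8 = {3, 6}
Tree: B1–B2, B2–B3, B3–B4, B4–B5, B5–B6, B6–B7, B7–B8

Every bag has size at most 2, so the width is 2 − 1 = 1 and tw(G) ≤ 1. G has an edge, so its treewidth is at least 1. The upper and lower bounds meet at 1, so that is the treewidth.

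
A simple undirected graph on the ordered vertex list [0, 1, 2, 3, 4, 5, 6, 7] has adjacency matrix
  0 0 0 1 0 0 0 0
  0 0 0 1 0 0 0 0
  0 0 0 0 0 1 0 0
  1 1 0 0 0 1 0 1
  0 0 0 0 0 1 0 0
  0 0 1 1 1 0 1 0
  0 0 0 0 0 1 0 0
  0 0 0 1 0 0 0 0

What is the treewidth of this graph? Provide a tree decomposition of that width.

Every bag has size at most 2, so the width is 2 − 1 = 1 and tw(G) ≤ 1. Since G has at least one edge (e.g. 6–5), it is not an edgeless graph, so tw(G) ≥ 1. Combining the bounds, tw(G) = 1.

Treewidth 1.
One optimal decomposition is:
Bags: B1 = {5, 6}  B2 = {3, 5}  B3 = {3, 7}  B4 = {4, 5}  B5 = {1, 3}  B6 = {2, 5}  B7 = {0, 3}
Tree: B1–B2, B2–B3, B1–B4, B2–B5, B2–B6, B2–B7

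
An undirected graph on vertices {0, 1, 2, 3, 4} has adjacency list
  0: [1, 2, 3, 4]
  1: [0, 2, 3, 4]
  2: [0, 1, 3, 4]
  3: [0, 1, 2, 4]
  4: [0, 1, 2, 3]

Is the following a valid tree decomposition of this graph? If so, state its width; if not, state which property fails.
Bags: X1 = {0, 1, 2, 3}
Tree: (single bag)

A tree decomposition must satisfy three properties: every vertex lies in some bag; for every edge, both endpoints lie together in some bag; and for every vertex, the bags containing it form a connected subtree. Here vertex 4 appears in no bag, so the decomposition is invalid.

No — vertex 4 appears in no bag.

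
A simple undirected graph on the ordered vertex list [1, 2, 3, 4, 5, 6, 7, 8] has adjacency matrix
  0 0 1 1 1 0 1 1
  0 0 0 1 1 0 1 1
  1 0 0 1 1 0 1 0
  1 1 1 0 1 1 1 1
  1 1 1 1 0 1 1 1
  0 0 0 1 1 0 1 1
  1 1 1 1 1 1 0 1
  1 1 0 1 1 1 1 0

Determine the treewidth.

4

A width-4 tree decomposition is:
Bags: B1 = {4, 5, 6, 7, 8}  B2 = {2, 4, 5, 7, 8}  B3 = {1, 4, 5, 7, 8}  B4 = {1, 3, 4, 5, 7}
Tree: B1–B2, B1–B3, B3–B4
Every bag has size at most 5, so the width is 5 − 1 = 4 and tw(G) ≤ 4. On the other hand G contains the 5-clique {1, 4, 5, 7, 8}. A clique must lie in a single bag of any decomposition, so no decomposition can have width below 4. Combining the bounds, tw(G) = 4.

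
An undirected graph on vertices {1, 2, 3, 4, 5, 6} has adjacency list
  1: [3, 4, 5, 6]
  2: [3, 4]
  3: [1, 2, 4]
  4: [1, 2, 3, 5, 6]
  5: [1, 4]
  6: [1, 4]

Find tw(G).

A width-2 tree decomposition is:
Bags: B1 = {1, 3, 4}  B2 = {1, 4, 6}  B3 = {2, 3, 4}  B4 = {1, 4, 5}
Tree: B1–B2, B1–B3, B2–B4
Every bag has size at most 3, so the width is 3 − 1 = 2 and tw(G) ≤ 2. Conversely, {1, 3, 4} is a clique of size 3, and the vertices of any clique must share a bag in every tree decomposition; so some bag has ≥ 3 vertices and tw(G) ≥ 2. Hence tw(G) = 2 exactly.

2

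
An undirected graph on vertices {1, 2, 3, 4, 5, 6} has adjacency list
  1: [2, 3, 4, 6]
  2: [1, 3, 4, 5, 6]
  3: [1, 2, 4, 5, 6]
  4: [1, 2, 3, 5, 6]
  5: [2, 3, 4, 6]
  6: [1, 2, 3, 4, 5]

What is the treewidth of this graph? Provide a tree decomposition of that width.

Every bag has size at most 5, so the width is 5 − 1 = 4 and tw(G) ≤ 4. Conversely, {1, 2, 3, 4, 6} is a clique of size 5, and the vertices of any clique must share a bag in every tree decomposition; so some bag has ≥ 5 vertices and tw(G) ≥ 4. Combining the bounds, tw(G) = 4.

Treewidth 4.
Bags: B1 = {2, 3, 4, 5, 6}  B2 = {1, 2, 3, 4, 6}
Tree: B1–B2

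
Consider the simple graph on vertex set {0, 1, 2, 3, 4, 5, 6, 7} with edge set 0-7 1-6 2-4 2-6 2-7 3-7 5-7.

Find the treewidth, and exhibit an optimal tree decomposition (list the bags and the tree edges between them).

Treewidth 1.
One such decomposition:
Bags: B1 = {2, 7}  B2 = {5, 7}  B3 = {0, 7}  B4 = {2, 6}  B5 = {2, 4}  B6 = {3, 7}  B7 = {1, 6}
Tree: B1–B2, B1–B3, B1–B4, B4–B5, B3–B6, B4–B7

Each bag holds 2 vertices, so the decomposition has width 1, which upper-bounds the treewidth. Any graph with an edge has treewidth ≥ 1, and G has the edge 7–2. Combining the bounds, tw(G) = 1.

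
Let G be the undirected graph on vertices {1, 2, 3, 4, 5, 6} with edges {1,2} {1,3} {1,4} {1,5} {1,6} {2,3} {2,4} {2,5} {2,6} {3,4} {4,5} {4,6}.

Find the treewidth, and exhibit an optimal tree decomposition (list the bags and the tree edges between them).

Treewidth 3.
Bags: B1 = {1, 2, 4, 6}  B2 = {1, 2, 3, 4}  B3 = {1, 2, 4, 5}
Tree: B1–B2, B1–B3

Each bag holds 4 vertices, so the decomposition has width 3, which upper-bounds the treewidth. For the lower bound, the 4 vertices {1, 2, 3, 4} are pairwise adjacent, and any tree decomposition puts a clique entirely inside one bag — forcing width ≥ 3. Hence tw(G) = 3 exactly.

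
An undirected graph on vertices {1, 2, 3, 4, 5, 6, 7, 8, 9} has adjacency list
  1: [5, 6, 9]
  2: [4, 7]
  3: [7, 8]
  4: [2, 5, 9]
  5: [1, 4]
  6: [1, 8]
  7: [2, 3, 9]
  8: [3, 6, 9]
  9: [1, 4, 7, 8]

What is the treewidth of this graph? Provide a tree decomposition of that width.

Treewidth 3.
Bags: B1 = {2, 3, 4, 7}  B2 = {3, 4, 7, 9}  B3 = {3, 4, 8, 9}  B4 = {4, 5, 8, 9}  B5 = {1, 5, 8, 9}  B6 = {1, 5, 6, 8}
Tree: B1–B2, B2–B3, B3–B4, B4–B5, B5–B6

The largest bag has 4 vertices, giving width 3; this decomposition certifies tw(G) ≤ 3. For the lower bound: the 4 vertex sets {2,3,7}, {4}, {9}, {1,5,6,8} are disjoint, each induces a connected subgraph, and every pair is joined by at least one edge of G. Contracting each set to a single vertex therefore yields K_{4} as a minor, and since treewidth is minor-monotone, tw(G) ≥ tw(K_{4}) = 3. Hence tw(G) = 3 exactly.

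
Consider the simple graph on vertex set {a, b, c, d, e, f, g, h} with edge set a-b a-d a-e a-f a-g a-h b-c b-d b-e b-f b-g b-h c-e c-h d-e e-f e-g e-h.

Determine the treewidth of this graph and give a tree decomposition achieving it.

Treewidth 3.
One such decomposition:
Bags: B1 = {a, b, e, h}  B2 = {a, b, e, f}  B3 = {a, b, e, g}  B4 = {a, b, d, e}  B5 = {b, c, e, h}
Tree: B1–B2, B1–B3, B2–B4, B1–B5

The largest bag has 4 vertices, giving width 3; this decomposition certifies tw(G) ≤ 3. Conversely, {b, c, e, h} is a clique of size 4, and the vertices of any clique must share a bag in every tree decomposition; so some bag has ≥ 4 vertices and tw(G) ≥ 3. The upper and lower bounds meet at 3, so that is the treewidth.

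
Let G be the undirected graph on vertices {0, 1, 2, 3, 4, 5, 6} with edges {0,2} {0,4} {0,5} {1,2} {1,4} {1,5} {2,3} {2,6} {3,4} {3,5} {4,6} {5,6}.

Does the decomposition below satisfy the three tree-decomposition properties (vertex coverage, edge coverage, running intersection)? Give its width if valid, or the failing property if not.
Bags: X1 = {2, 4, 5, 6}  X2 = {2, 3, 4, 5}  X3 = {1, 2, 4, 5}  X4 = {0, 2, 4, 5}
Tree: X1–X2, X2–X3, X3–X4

Every vertex of G appears in some bag (union = {0, 1, 2, 3, 4, 5, 6}); every edge is covered by a bag; and for each vertex v the set of bags containing v is connected in the bag tree. The decomposition is therefore valid. The largest bag has 4 vertices, so the width is 3.

Yes; width 3.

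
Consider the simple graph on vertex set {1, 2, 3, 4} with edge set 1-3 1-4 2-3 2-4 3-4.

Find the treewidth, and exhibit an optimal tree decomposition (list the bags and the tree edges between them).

Treewidth 2.
One such decomposition:
Bags: B1 = {1, 3, 4}  B2 = {2, 3, 4}
Tree: B1–B2

Every bag has size at most 3, so the width is 3 − 1 = 2 and tw(G) ≤ 2. Conversely, {1, 3, 4} is a clique of size 3, and the vertices of any clique must share a bag in every tree decomposition; so some bag has ≥ 3 vertices and tw(G) ≥ 2. Hence tw(G) = 2 exactly.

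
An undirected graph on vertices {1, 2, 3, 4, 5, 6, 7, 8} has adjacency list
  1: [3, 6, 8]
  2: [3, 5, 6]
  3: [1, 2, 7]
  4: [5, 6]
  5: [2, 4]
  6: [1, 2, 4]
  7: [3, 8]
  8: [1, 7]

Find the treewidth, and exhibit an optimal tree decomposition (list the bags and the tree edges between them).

Each bag holds 3 vertices, so the decomposition has width 2, which upper-bounds the treewidth. For the lower bound, G contains the cycle 7–8–1–3–7, so G is not a forest; only forests have treewidth ≤ 1, hence tw(G) ≥ 2. The upper and lower bounds meet at 2, so that is the treewidth.

Treewidth 2.
One such decomposition:
Bags: B1 = {3, 7, 8}  B2 = {1, 3, 8}  B3 = {1, 2, 3}  B4 = {1, 2, 6}  B5 = {2, 5, 6}  B6 = {4, 5, 6}
Tree: B1–B2, B2–B3, B3–B4, B4–B5, B5–B6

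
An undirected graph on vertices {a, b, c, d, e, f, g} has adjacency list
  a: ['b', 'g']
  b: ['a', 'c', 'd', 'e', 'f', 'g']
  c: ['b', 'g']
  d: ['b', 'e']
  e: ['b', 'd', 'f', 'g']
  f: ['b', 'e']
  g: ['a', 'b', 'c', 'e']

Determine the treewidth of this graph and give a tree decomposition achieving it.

Treewidth 2.
One optimal decomposition is:
Bags: B1 = {b, c, g}  B2 = {b, e, g}  B3 = {b, d, e}  B4 = {a, b, g}  B5 = {b, e, f}
Tree: B1–B2, B2–B3, B2–B4, B2–B5

The largest bag has 3 vertices, giving width 2; this decomposition certifies tw(G) ≤ 2. On the other hand G contains the 3-clique {b, d, e}. A clique must lie in a single bag of any decomposition, so no decomposition can have width below 2. The upper and lower bounds meet at 2, so that is the treewidth.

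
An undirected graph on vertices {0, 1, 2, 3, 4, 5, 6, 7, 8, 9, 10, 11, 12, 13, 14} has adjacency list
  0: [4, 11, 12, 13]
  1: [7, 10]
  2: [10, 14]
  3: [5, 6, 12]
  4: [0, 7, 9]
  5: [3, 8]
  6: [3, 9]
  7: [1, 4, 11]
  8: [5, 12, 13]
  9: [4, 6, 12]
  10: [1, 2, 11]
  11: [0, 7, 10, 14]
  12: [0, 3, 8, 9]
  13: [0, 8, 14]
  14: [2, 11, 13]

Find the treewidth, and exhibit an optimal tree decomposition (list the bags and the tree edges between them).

Every bag has size at most 4, so the width is 4 − 1 = 3 and tw(G) ≤ 3. For the lower bound: the 4 vertex sets {3,5,6}, {9}, {12}, {0,4,8,13} are disjoint, each induces a connected subgraph, and every pair is joined by at least one edge of G. Contracting each set to a single vertex therefore yields K_{4} as a minor, and since treewidth is minor-monotone, tw(G) ≥ tw(K_{4}) = 3. Therefore the treewidth is 3.

Treewidth 3.
One optimal decomposition is:
Bags: B1 = {3, 5, 6, 9}  B2 = {3, 5, 9, 12}  B3 = {5, 8, 9, 12}  B4 = {4, 8, 9, 12}  B5 = {0, 4, 8, 12}  B6 = {0, 4, 8, 13}  B7 = {0, 4, 7, 13}  B8 = {0, 7, 11, 13}  B9 = {7, 11, 13, 14}  B10 = {1, 7, 11, 14}  B11 = {1, 10, 11, 14}  B12 = {1, 2, 10, 14}
Tree: B1–B2, B2–B3, B3–B4, B4–B5, B5–B6, B6–B7, B7–B8, B8–B9, B9–B10, B10–B11, B11–B12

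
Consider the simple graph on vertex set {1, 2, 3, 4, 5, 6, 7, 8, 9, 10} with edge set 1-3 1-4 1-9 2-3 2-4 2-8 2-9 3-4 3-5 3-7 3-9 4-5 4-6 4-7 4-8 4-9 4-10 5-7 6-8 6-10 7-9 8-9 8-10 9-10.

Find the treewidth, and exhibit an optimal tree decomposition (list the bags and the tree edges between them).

Every bag has size at most 4, so the width is 4 − 1 = 3 and tw(G) ≤ 3. For the lower bound, the 4 vertices {2, 4, 8, 9} are pairwise adjacent, and any tree decomposition puts a clique entirely inside one bag — forcing width ≥ 3. Combining the bounds, tw(G) = 3.

Treewidth 3.
Bags: B1 = {2, 3, 4, 9}  B2 = {2, 4, 8, 9}  B3 = {1, 3, 4, 9}  B4 = {3, 4, 7, 9}  B5 = {4, 8, 9, 10}  B6 = {4, 6, 8, 10}  B7 = {3, 4, 5, 7}
Tree: B1–B2, B1–B3, B3–B4, B2–B5, B5–B6, B4–B7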